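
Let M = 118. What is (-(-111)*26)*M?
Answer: 340548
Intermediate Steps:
(-(-111)*26)*M = -(-111)*26*118 = -1*(-2886)*118 = 2886*118 = 340548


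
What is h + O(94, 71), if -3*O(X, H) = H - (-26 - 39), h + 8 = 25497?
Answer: 76331/3 ≈ 25444.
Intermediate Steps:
h = 25489 (h = -8 + 25497 = 25489)
O(X, H) = -65/3 - H/3 (O(X, H) = -(H - (-26 - 39))/3 = -(H - 1*(-65))/3 = -(H + 65)/3 = -(65 + H)/3 = -65/3 - H/3)
h + O(94, 71) = 25489 + (-65/3 - 1/3*71) = 25489 + (-65/3 - 71/3) = 25489 - 136/3 = 76331/3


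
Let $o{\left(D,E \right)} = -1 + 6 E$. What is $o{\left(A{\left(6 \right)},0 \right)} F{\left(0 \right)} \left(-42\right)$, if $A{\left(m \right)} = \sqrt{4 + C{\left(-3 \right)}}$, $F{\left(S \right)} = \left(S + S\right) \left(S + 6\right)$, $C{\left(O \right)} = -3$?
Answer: $0$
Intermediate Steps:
$F{\left(S \right)} = 2 S \left(6 + S\right)$
$A{\left(m \right)} = 1$ ($A{\left(m \right)} = \sqrt{4 - 3} = \sqrt{1} = 1$)
$o{\left(A{\left(6 \right)},0 \right)} F{\left(0 \right)} \left(-42\right) = \left(-1 + 6 \cdot 0\right) 2 \cdot 0 \left(6 + 0\right) \left(-42\right) = \left(-1 + 0\right) 2 \cdot 0 \cdot 6 \left(-42\right) = \left(-1\right) 0 \left(-42\right) = 0 \left(-42\right) = 0$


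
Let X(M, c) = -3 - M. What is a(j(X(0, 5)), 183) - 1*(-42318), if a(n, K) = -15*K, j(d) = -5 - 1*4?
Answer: 39573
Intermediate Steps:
j(d) = -9 (j(d) = -5 - 4 = -9)
a(j(X(0, 5)), 183) - 1*(-42318) = -15*183 - 1*(-42318) = -2745 + 42318 = 39573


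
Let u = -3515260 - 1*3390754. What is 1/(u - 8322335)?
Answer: -1/15228349 ≈ -6.5667e-8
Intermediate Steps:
u = -6906014 (u = -3515260 - 3390754 = -6906014)
1/(u - 8322335) = 1/(-6906014 - 8322335) = 1/(-15228349) = -1/15228349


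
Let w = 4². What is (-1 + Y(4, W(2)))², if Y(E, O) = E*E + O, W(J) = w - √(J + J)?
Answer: 841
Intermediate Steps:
w = 16
W(J) = 16 - √2*√J (W(J) = 16 - √(J + J) = 16 - √(2*J) = 16 - √2*√J)
Y(E, O) = O + E² (Y(E, O) = E² + O = O + E²)
(-1 + Y(4, W(2)))² = (-1 + ((16 - √2*√2) + 4²))² = (-1 + ((16 - 2) + 16))² = (-1 + (14 + 16))² = (-1 + 30)² = 29² = 841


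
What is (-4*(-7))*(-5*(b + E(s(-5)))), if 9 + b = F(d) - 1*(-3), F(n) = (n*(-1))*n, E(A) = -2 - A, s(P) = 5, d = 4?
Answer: 4060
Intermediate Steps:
F(n) = -n² (F(n) = (-n)*n = -n²)
b = -22 (b = -9 + (-1*4² - 1*(-3)) = -9 + (-1*16 + 3) = -9 + (-16 + 3) = -9 - 13 = -22)
(-4*(-7))*(-5*(b + E(s(-5)))) = (-4*(-7))*(-5*(-22 + (-2 - 1*5))) = 28*(-5*(-22 + (-2 - 5))) = 28*(-5*(-22 - 7)) = 28*(-5*(-29)) = 28*145 = 4060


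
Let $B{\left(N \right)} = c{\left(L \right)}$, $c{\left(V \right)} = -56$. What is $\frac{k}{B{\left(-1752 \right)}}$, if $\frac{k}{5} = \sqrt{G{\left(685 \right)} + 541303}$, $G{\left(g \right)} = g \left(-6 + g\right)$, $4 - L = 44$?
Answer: $- \frac{5 \sqrt{1006418}}{56} \approx -89.572$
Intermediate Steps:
$L = -40$ ($L = 4 - 44 = -40$)
$B{\left(N \right)} = -56$
$k = 5 \sqrt{1006418}$ ($k = 5 \sqrt{685 \left(-6 + 685\right) + 541303} = 5 \sqrt{685 \cdot 679 + 541303} = 5 \sqrt{465115 + 541303} = 5 \sqrt{1006418} \approx 5016.0$)
$\frac{k}{B{\left(-1752 \right)}} = \frac{5 \sqrt{1006418}}{-56} = 5 \sqrt{1006418} \left(- \frac{1}{56}\right) = - \frac{5 \sqrt{1006418}}{56}$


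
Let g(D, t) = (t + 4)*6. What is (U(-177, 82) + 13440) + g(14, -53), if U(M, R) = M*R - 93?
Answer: -1461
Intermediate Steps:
g(D, t) = 24 + 6*t (g(D, t) = (4 + t)*6 = 24 + 6*t)
U(M, R) = -93 + M*R
(U(-177, 82) + 13440) + g(14, -53) = ((-93 - 177*82) + 13440) + (24 + 6*(-53)) = ((-93 - 14514) + 13440) + (24 - 318) = (-14607 + 13440) - 294 = -1167 - 294 = -1461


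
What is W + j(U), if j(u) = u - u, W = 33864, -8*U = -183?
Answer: 33864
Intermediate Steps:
U = 183/8 (U = -⅛*(-183) = 183/8 ≈ 22.875)
j(u) = 0
W + j(U) = 33864 + 0 = 33864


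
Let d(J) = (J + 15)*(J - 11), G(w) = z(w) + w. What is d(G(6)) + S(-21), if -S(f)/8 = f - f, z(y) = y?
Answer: 27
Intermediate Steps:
G(w) = 2*w (G(w) = w + w = 2*w)
S(f) = 0 (S(f) = -8*(f - f) = -8*0 = 0)
d(J) = (-11 + J)*(15 + J) (d(J) = (15 + J)*(-11 + J) = (-11 + J)*(15 + J))
d(G(6)) + S(-21) = (-165 + (2*6)² + 4*(2*6)) + 0 = (-165 + 12² + 4*12) + 0 = (-165 + 144 + 48) + 0 = 27 + 0 = 27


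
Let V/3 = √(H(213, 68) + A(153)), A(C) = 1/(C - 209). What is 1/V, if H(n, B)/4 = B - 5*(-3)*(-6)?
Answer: -2*I*√69006/14787 ≈ -0.03553*I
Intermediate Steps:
A(C) = 1/(-209 + C)
H(n, B) = -360 + 4*B (H(n, B) = 4*(B - 5*(-3)*(-6)) = 4*(B + 15*(-6)) = 4*(B - 90) = 4*(-90 + B) = -360 + 4*B)
V = 3*I*√69006/28 (V = 3*√((-360 + 4*68) + 1/(-209 + 153)) = 3*√((-360 + 272) + 1/(-56)) = 3*√(-88 - 1/56) = 3*√(-4929/56) = 3*(I*√69006/28) = 3*I*√69006/28 ≈ 28.145*I)
1/V = 1/(3*I*√69006/28) = -2*I*√69006/14787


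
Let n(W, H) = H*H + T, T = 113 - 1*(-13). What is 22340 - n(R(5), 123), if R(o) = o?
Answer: 7085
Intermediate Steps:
T = 126 (T = 113 + 13 = 126)
n(W, H) = 126 + H² (n(W, H) = H*H + 126 = H² + 126 = 126 + H²)
22340 - n(R(5), 123) = 22340 - (126 + 123²) = 22340 - (126 + 15129) = 22340 - 1*15255 = 22340 - 15255 = 7085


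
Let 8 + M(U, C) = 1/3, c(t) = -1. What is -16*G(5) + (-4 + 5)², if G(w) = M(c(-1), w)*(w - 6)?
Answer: -365/3 ≈ -121.67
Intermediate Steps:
M(U, C) = -23/3 (M(U, C) = -8 + 1/3 = -8 + ⅓ = -23/3)
G(w) = 46 - 23*w/3 (G(w) = -23*(w - 6)/3 = -23*(-6 + w)/3 = 46 - 23*w/3)
-16*G(5) + (-4 + 5)² = -16*(46 - 23/3*5) + (-4 + 5)² = -16*(46 - 115/3) + 1² = -16*23/3 + 1 = -368/3 + 1 = -365/3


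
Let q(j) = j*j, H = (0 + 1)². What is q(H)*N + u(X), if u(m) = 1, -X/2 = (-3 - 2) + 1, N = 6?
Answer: 7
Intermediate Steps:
H = 1 (H = 1² = 1)
q(j) = j²
X = 8 (X = -2*((-3 - 2) + 1) = -2*(-5 + 1) = -2*(-4) = 8)
q(H)*N + u(X) = 1²*6 + 1 = 1*6 + 1 = 6 + 1 = 7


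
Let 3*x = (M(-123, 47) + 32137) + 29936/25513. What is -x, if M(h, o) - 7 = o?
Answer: -273772973/25513 ≈ -10731.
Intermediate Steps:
M(h, o) = 7 + o
x = 273772973/25513 (x = (((7 + 47) + 32137) + 29936/25513)/3 = ((54 + 32137) + 29936*(1/25513))/3 = (32191 + 29936/25513)/3 = (1/3)*(821318919/25513) = 273772973/25513 ≈ 10731.)
-x = -1*273772973/25513 = -273772973/25513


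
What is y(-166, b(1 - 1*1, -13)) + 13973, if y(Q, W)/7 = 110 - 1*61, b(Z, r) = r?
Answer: 14316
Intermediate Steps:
y(Q, W) = 343 (y(Q, W) = 7*(110 - 1*61) = 7*(110 - 61) = 7*49 = 343)
y(-166, b(1 - 1*1, -13)) + 13973 = 343 + 13973 = 14316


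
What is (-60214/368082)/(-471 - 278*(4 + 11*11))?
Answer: 2737/589282551 ≈ 4.6446e-6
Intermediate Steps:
(-60214/368082)/(-471 - 278*(4 + 11*11)) = (-60214*1/368082)/(-471 - 278*(4 + 121)) = -2737/(16731*(-471 - 278*125)) = -2737/(16731*(-471 - 34750)) = -2737/16731/(-35221) = -2737/16731*(-1/35221) = 2737/589282551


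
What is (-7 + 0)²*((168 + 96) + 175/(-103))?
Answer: 1323833/103 ≈ 12853.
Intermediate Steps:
(-7 + 0)²*((168 + 96) + 175/(-103)) = (-7)²*(264 + 175*(-1/103)) = 49*(264 - 175/103) = 49*(27017/103) = 1323833/103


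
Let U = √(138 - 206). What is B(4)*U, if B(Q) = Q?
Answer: 8*I*√17 ≈ 32.985*I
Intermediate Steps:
U = 2*I*√17 (U = √(-68) = 2*I*√17 ≈ 8.2462*I)
B(4)*U = 4*(2*I*√17) = 8*I*√17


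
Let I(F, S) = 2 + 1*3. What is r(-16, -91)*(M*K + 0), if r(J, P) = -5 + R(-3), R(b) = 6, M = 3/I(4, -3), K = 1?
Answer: ⅗ ≈ 0.60000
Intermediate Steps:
I(F, S) = 5 (I(F, S) = 2 + 3 = 5)
M = ⅗ (M = 3/5 = 3*(⅕) = ⅗ ≈ 0.60000)
r(J, P) = 1 (r(J, P) = -5 + 6 = 1)
r(-16, -91)*(M*K + 0) = 1*((⅗)*1 + 0) = 1*(⅗ + 0) = 1*(⅗) = ⅗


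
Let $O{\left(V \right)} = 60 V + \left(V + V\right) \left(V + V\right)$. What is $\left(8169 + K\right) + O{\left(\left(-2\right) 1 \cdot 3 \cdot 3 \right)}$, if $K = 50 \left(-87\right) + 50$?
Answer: $4085$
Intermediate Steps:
$K = -4300$ ($K = -4350 + 50 = -4300$)
$O{\left(V \right)} = 4 V^{2} + 60 V$ ($O{\left(V \right)} = 60 V + 2 V 2 V = 60 V + 4 V^{2} = 4 V^{2} + 60 V$)
$\left(8169 + K\right) + O{\left(\left(-2\right) 1 \cdot 3 \cdot 3 \right)} = \left(8169 - 4300\right) + 4 \left(-2\right) 1 \cdot 3 \cdot 3 \left(15 + \left(-2\right) 1 \cdot 3 \cdot 3\right) = 3869 + 4 \left(\left(-2\right) 9\right) \left(15 - 18\right) = 3869 + 4 \left(-18\right) \left(15 - 18\right) = 3869 + 4 \left(-18\right) \left(-3\right) = 3869 + 216 = 4085$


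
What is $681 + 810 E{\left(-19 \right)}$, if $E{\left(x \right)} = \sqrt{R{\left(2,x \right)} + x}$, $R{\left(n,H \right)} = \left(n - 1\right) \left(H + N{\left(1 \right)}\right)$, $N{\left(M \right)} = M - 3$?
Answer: $681 + 1620 i \sqrt{10} \approx 681.0 + 5122.9 i$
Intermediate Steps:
$N{\left(M \right)} = -3 + M$ ($N{\left(M \right)} = M - 3 = -3 + M$)
$R{\left(n,H \right)} = \left(-1 + n\right) \left(-2 + H\right)$ ($R{\left(n,H \right)} = \left(n - 1\right) \left(H + \left(-3 + 1\right)\right) = \left(-1 + n\right) \left(H - 2\right) = \left(-1 + n\right) \left(-2 + H\right)$)
$E{\left(x \right)} = \sqrt{-2 + 2 x}$ ($E{\left(x \right)} = \sqrt{\left(2 - x - 4 + x 2\right) + x} = \sqrt{\left(2 - x - 4 + 2 x\right) + x} = \sqrt{\left(-2 + x\right) + x} = \sqrt{-2 + 2 x}$)
$681 + 810 E{\left(-19 \right)} = 681 + 810 \sqrt{-2 + 2 \left(-19\right)} = 681 + 810 \sqrt{-2 - 38} = 681 + 810 \sqrt{-40} = 681 + 810 \cdot 2 i \sqrt{10} = 681 + 1620 i \sqrt{10}$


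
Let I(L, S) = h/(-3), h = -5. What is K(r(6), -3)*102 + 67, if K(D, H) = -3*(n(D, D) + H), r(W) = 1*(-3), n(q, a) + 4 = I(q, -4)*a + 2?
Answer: 3127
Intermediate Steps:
I(L, S) = 5/3 (I(L, S) = -5/(-3) = -5*(-1/3) = 5/3)
n(q, a) = -2 + 5*a/3 (n(q, a) = -4 + (5*a/3 + 2) = -4 + (2 + 5*a/3) = -2 + 5*a/3)
r(W) = -3
K(D, H) = 6 - 5*D - 3*H (K(D, H) = -3*((-2 + 5*D/3) + H) = -3*(-2 + H + 5*D/3) = 6 - 5*D - 3*H)
K(r(6), -3)*102 + 67 = (6 - 5*(-3) - 3*(-3))*102 + 67 = (6 + 15 + 9)*102 + 67 = 30*102 + 67 = 3060 + 67 = 3127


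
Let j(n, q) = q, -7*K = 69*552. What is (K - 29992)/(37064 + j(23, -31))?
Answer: -248032/259231 ≈ -0.95680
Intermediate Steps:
K = -38088/7 (K = -69*552/7 = -⅐*38088 = -38088/7 ≈ -5441.1)
(K - 29992)/(37064 + j(23, -31)) = (-38088/7 - 29992)/(37064 - 31) = -248032/7/37033 = -248032/7*1/37033 = -248032/259231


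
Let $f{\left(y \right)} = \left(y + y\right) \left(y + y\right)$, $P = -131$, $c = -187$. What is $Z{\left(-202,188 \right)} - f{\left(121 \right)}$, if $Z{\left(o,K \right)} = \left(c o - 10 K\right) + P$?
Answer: $-22801$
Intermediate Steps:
$f{\left(y \right)} = 4 y^{2}$ ($f{\left(y \right)} = 2 y 2 y = 4 y^{2}$)
$Z{\left(o,K \right)} = -131 - 187 o - 10 K$ ($Z{\left(o,K \right)} = \left(- 187 o - 10 K\right) - 131 = -131 - 187 o - 10 K$)
$Z{\left(-202,188 \right)} - f{\left(121 \right)} = \left(-131 - -37774 - 1880\right) - 4 \cdot 121^{2} = \left(-131 + 37774 - 1880\right) - 4 \cdot 14641 = 35763 - 58564 = -22801$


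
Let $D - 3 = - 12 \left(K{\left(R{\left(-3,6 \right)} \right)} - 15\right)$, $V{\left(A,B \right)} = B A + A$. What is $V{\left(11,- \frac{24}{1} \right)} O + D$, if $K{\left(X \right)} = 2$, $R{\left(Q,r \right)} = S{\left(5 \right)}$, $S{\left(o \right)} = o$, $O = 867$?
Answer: $-219192$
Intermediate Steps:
$V{\left(A,B \right)} = A + A B$ ($V{\left(A,B \right)} = A B + A = A + A B$)
$R{\left(Q,r \right)} = 5$
$D = 159$ ($D = 3 - 12 \left(2 - 15\right) = 3 - -156 = 3 + 156 = 159$)
$V{\left(11,- \frac{24}{1} \right)} O + D = 11 \left(1 - \frac{24}{1}\right) 867 + 159 = 11 \left(1 - 24\right) 867 + 159 = 11 \left(-23\right) 867 + 159 = \left(-253\right) 867 + 159 = -219351 + 159 = -219192$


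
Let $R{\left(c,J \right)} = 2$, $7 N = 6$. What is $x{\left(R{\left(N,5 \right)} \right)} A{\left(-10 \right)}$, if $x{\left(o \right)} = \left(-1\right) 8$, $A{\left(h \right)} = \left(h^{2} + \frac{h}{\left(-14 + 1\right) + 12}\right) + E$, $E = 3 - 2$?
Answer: $-888$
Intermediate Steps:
$N = \frac{6}{7}$ ($N = \frac{1}{7} \cdot 6 = \frac{6}{7} \approx 0.85714$)
$E = 1$
$A{\left(h \right)} = 1 + h^{2} - h$ ($A{\left(h \right)} = \left(h^{2} + \frac{h}{\left(-14 + 1\right) + 12}\right) + 1 = \left(h^{2} + \frac{h}{-13 + 12}\right) + 1 = \left(h^{2} + \frac{h}{-1}\right) + 1 = \left(h^{2} - h\right) + 1 = 1 + h^{2} - h$)
$x{\left(o \right)} = -8$
$x{\left(R{\left(N,5 \right)} \right)} A{\left(-10 \right)} = - 8 \left(1 + \left(-10\right)^{2} - -10\right) = - 8 \left(1 + 100 + 10\right) = \left(-8\right) 111 = -888$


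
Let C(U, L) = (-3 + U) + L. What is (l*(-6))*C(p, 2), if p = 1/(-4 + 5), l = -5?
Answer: 0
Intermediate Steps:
p = 1 (p = 1/1 = 1)
C(U, L) = -3 + L + U
(l*(-6))*C(p, 2) = (-5*(-6))*(-3 + 2 + 1) = 30*0 = 0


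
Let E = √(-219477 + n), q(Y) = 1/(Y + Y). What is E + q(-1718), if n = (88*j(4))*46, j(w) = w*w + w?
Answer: -1/3436 + I*√138517 ≈ -0.00029104 + 372.18*I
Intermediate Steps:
q(Y) = 1/(2*Y)
j(w) = w + w² (j(w) = w² + w = w + w²)
n = 80960 (n = (88*(4*(1 + 4)))*46 = (88*(4*5))*46 = (88*20)*46 = 1760*46 = 80960)
E = I*√138517 (E = √(-219477 + 80960) = √(-138517) = I*√138517 ≈ 372.18*I)
E + q(-1718) = I*√138517 + (½)/(-1718) = I*√138517 + (½)*(-1/1718) = I*√138517 - 1/3436 = -1/3436 + I*√138517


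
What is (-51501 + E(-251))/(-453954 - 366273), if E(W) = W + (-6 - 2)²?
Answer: 51688/820227 ≈ 0.063017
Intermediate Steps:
E(W) = 64 + W (E(W) = W + (-8)² = W + 64 = 64 + W)
(-51501 + E(-251))/(-453954 - 366273) = (-51501 + (64 - 251))/(-453954 - 366273) = (-51501 - 187)/(-820227) = -51688*(-1/820227) = 51688/820227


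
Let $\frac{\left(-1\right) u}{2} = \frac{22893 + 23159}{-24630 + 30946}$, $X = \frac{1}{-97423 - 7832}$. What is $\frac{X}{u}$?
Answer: $\frac{1579}{2423601630} \approx 6.5151 \cdot 10^{-7}$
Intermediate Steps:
$X = - \frac{1}{105255}$ ($X = \frac{1}{-105255} = - \frac{1}{105255} \approx -9.5007 \cdot 10^{-6}$)
$u = - \frac{23026}{1579}$ ($u = - 2 \frac{22893 + 23159}{-24630 + 30946} = - 2 \cdot \frac{46052}{6316} = - 2 \cdot 46052 \cdot \frac{1}{6316} = \left(-2\right) \frac{11513}{1579} = - \frac{23026}{1579} \approx -14.583$)
$\frac{X}{u} = - \frac{1}{105255 \left(- \frac{23026}{1579}\right)} = \left(- \frac{1}{105255}\right) \left(- \frac{1579}{23026}\right) = \frac{1579}{2423601630}$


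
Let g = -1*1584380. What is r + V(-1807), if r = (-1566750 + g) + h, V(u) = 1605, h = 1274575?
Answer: -1874950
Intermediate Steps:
g = -1584380
r = -1876555 (r = (-1566750 - 1584380) + 1274575 = -3151130 + 1274575 = -1876555)
r + V(-1807) = -1876555 + 1605 = -1874950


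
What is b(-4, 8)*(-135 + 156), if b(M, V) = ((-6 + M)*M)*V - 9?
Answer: 6531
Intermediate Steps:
b(M, V) = -9 + M*V*(-6 + M) (b(M, V) = (M*(-6 + M))*V - 9 = M*V*(-6 + M) - 9 = -9 + M*V*(-6 + M))
b(-4, 8)*(-135 + 156) = (-9 + 8*(-4)² - 6*(-4)*8)*(-135 + 156) = (-9 + 8*16 + 192)*21 = (-9 + 128 + 192)*21 = 311*21 = 6531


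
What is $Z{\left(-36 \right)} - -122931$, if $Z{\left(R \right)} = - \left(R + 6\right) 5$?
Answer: $123081$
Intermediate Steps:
$Z{\left(R \right)} = -30 - 5 R$ ($Z{\left(R \right)} = - \left(6 + R\right) 5 = - (30 + 5 R) = -30 - 5 R$)
$Z{\left(-36 \right)} - -122931 = \left(-30 - -180\right) - -122931 = \left(-30 + 180\right) + 122931 = 150 + 122931 = 123081$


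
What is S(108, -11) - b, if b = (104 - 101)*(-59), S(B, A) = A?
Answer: 166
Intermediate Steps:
b = -177 (b = 3*(-59) = -177)
S(108, -11) - b = -11 - 1*(-177) = -11 + 177 = 166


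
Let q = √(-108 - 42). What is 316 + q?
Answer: 316 + 5*I*√6 ≈ 316.0 + 12.247*I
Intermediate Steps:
q = 5*I*√6 (q = √(-150) = 5*I*√6 ≈ 12.247*I)
316 + q = 316 + 5*I*√6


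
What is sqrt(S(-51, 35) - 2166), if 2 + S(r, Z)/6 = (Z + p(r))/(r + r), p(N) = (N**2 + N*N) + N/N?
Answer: 6*I*sqrt(19958)/17 ≈ 49.861*I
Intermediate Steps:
p(N) = 1 + 2*N**2 (p(N) = (N**2 + N**2) + 1 = 2*N**2 + 1 = 1 + 2*N**2)
S(r, Z) = -12 + 3*(1 + Z + 2*r**2)/r (S(r, Z) = -12 + 6*((Z + (1 + 2*r**2))/(r + r)) = -12 + 6*((1 + Z + 2*r**2)/((2*r))) = -12 + 6*((1 + Z + 2*r**2)*(1/(2*r))) = -12 + 6*((1 + Z + 2*r**2)/(2*r)) = -12 + 3*(1 + Z + 2*r**2)/r)
sqrt(S(-51, 35) - 2166) = sqrt((-12 + 3/(-51) + 6*(-51) + 3*35/(-51)) - 2166) = sqrt((-12 + 3*(-1/51) - 306 + 3*35*(-1/51)) - 2166) = sqrt((-12 - 1/17 - 306 - 35/17) - 2166) = sqrt(-5442/17 - 2166) = sqrt(-42264/17) = 6*I*sqrt(19958)/17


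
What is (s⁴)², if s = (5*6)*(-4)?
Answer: 42998169600000000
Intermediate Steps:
s = -120 (s = 30*(-4) = -120)
(s⁴)² = ((-120)⁴)² = 207360000² = 42998169600000000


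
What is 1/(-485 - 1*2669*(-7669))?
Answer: 1/24188026 ≈ 4.1343e-8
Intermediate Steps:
1/(-485 - 1*2669*(-7669)) = -1/7669/(-485 - 2669) = -1/7669/(-3154) = -1/3154*(-1/7669) = 1/24188026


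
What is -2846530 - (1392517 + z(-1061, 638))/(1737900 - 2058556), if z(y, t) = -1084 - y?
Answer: -456377765593/160328 ≈ -2.8465e+6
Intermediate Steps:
-2846530 - (1392517 + z(-1061, 638))/(1737900 - 2058556) = -2846530 - (1392517 + (-1084 - 1*(-1061)))/(1737900 - 2058556) = -2846530 - (1392517 + (-1084 + 1061))/(-320656) = -2846530 - (1392517 - 23)*(-1)/320656 = -2846530 - 1392494*(-1)/320656 = -2846530 - 1*(-696247/160328) = -2846530 + 696247/160328 = -456377765593/160328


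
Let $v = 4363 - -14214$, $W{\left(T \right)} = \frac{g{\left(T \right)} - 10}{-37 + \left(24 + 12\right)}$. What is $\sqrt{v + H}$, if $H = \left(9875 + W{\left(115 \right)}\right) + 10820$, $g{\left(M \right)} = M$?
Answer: $\sqrt{39167} \approx 197.91$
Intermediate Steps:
$W{\left(T \right)} = 10 - T$ ($W{\left(T \right)} = \frac{T - 10}{-37 + \left(24 + 12\right)} = \frac{-10 + T}{-37 + 36} = \frac{-10 + T}{-1} = \left(-10 + T\right) \left(-1\right) = 10 - T$)
$v = 18577$ ($v = 4363 + 14214 = 18577$)
$H = 20590$ ($H = \left(9875 + \left(10 - 115\right)\right) + 10820 = \left(9875 - 105\right) + 10820 = 9770 + 10820 = 20590$)
$\sqrt{v + H} = \sqrt{18577 + 20590} = \sqrt{39167}$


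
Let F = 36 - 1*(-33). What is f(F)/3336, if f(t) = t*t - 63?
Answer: 783/556 ≈ 1.4083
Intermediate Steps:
F = 69 (F = 36 + 33 = 69)
f(t) = -63 + t**2 (f(t) = t**2 - 63 = -63 + t**2)
f(F)/3336 = (-63 + 69**2)/3336 = (-63 + 4761)*(1/3336) = 4698*(1/3336) = 783/556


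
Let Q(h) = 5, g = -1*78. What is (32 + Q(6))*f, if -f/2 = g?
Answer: 5772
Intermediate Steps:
g = -78
f = 156 (f = -2*(-78) = 156)
(32 + Q(6))*f = (32 + 5)*156 = 37*156 = 5772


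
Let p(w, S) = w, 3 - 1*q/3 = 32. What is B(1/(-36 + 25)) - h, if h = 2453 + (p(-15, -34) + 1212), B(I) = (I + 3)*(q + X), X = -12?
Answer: -3938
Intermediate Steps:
q = -87 (q = 9 - 3*32 = 9 - 96 = -87)
B(I) = -297 - 99*I (B(I) = (I + 3)*(-87 - 12) = (3 + I)*(-99) = -297 - 99*I)
h = 3650 (h = 2453 + (-15 + 1212) = 2453 + 1197 = 3650)
B(1/(-36 + 25)) - h = (-297 - 99/(-36 + 25)) - 1*3650 = (-297 - 99/(-11)) - 3650 = (-297 - 99*(-1/11)) - 3650 = (-297 + 9) - 3650 = -288 - 3650 = -3938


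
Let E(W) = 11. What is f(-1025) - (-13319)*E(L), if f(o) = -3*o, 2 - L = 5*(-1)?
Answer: 149584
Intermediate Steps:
L = 7 (L = 2 - 5*(-1) = 2 - 1*(-5) = 2 + 5 = 7)
f(-1025) - (-13319)*E(L) = -3*(-1025) - (-13319)*11 = 3075 - 1*(-146509) = 3075 + 146509 = 149584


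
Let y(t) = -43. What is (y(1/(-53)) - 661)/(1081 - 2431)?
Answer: 352/675 ≈ 0.52148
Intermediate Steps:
(y(1/(-53)) - 661)/(1081 - 2431) = (-43 - 661)/(1081 - 2431) = -704/(-1350) = -704*(-1/1350) = 352/675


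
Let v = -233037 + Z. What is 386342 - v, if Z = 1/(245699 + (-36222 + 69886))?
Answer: 173031575576/279363 ≈ 6.1938e+5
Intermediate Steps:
Z = 1/279363 (Z = 1/(245699 + 33664) = 1/279363 ≈ 3.5796e-6)
v = -65101915430/279363 (v = -233037 + 1/279363 = -65101915430/279363 ≈ -2.3304e+5)
386342 - v = 386342 - 1*(-65101915430/279363) = 386342 + 65101915430/279363 = 173031575576/279363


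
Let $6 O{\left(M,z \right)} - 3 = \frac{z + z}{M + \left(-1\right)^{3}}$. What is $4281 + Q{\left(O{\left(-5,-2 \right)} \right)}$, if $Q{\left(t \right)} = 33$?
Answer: $4314$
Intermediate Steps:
$O{\left(M,z \right)} = \frac{1}{2} + \frac{z}{3 \left(-1 + M\right)}$ ($O{\left(M,z \right)} = \frac{1}{2} + \frac{\left(z + z\right) \frac{1}{M + \left(-1\right)^{3}}}{6} = \frac{1}{2} + \frac{2 z \frac{1}{M - 1}}{6} = \frac{1}{2} + \frac{2 z \frac{1}{-1 + M}}{6} = \frac{1}{2} + \frac{z}{3 \left(-1 + M\right)}$)
$4281 + Q{\left(O{\left(-5,-2 \right)} \right)} = 4281 + 33 = 4314$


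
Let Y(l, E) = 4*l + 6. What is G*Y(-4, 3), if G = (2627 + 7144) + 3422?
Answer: -131930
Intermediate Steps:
Y(l, E) = 6 + 4*l
G = 13193 (G = 9771 + 3422 = 13193)
G*Y(-4, 3) = 13193*(6 + 4*(-4)) = 13193*(6 - 16) = 13193*(-10) = -131930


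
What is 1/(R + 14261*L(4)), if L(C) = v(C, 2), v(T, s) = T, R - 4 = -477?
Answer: 1/56571 ≈ 1.7677e-5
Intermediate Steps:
R = -473 (R = 4 - 477 = -473)
L(C) = C
1/(R + 14261*L(4)) = 1/(-473 + 14261*4) = 1/(-473 + 57044) = 1/56571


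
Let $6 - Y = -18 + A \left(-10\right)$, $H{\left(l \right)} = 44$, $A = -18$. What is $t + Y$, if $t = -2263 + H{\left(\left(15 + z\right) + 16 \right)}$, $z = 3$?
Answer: $-2375$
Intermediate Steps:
$t = -2219$ ($t = -2263 + 44 = -2219$)
$Y = -156$ ($Y = 6 - \left(-18 - -180\right) = 6 - \left(-18 + 180\right) = 6 - 162 = -156$)
$t + Y = -2219 - 156 = -2375$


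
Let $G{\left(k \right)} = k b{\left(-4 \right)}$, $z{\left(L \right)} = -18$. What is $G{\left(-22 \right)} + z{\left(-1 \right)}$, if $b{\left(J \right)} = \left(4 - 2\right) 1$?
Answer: $-62$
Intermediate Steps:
$b{\left(J \right)} = 2$ ($b{\left(J \right)} = 2 \cdot 1 = 2$)
$G{\left(k \right)} = 2 k$ ($G{\left(k \right)} = k 2 = 2 k$)
$G{\left(-22 \right)} + z{\left(-1 \right)} = 2 \left(-22\right) - 18 = -44 - 18 = -62$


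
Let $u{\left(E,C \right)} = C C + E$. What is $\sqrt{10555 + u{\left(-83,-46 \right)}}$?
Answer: $2 \sqrt{3147} \approx 112.2$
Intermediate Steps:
$u{\left(E,C \right)} = E + C^{2}$ ($u{\left(E,C \right)} = C^{2} + E = E + C^{2}$)
$\sqrt{10555 + u{\left(-83,-46 \right)}} = \sqrt{10555 - \left(83 - \left(-46\right)^{2}\right)} = \sqrt{10555 + \left(-83 + 2116\right)} = \sqrt{10555 + 2033} = \sqrt{12588} = 2 \sqrt{3147}$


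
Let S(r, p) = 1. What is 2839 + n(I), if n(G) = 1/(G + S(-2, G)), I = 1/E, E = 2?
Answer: 8519/3 ≈ 2839.7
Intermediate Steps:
I = ½ (I = 1/2 = ½ ≈ 0.50000)
n(G) = 1/(1 + G) (n(G) = 1/(G + 1) = 1/(1 + G))
2839 + n(I) = 2839 + 1/(1 + ½) = 2839 + 1/(3/2) = 2839 + ⅔ = 8519/3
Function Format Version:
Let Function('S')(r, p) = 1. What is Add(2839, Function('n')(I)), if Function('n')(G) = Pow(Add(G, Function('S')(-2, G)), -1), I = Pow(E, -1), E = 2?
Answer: Rational(8519, 3) ≈ 2839.7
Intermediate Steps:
I = Rational(1, 2) (I = Pow(2, -1) = Rational(1, 2) ≈ 0.50000)
Function('n')(G) = Pow(Add(1, G), -1) (Function('n')(G) = Pow(Add(G, 1), -1) = Pow(Add(1, G), -1))
Add(2839, Function('n')(I)) = Add(2839, Pow(Add(1, Rational(1, 2)), -1)) = Add(2839, Pow(Rational(3, 2), -1)) = Add(2839, Rational(2, 3)) = Rational(8519, 3)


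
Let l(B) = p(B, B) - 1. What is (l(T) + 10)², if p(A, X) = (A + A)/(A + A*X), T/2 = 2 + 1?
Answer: 4225/49 ≈ 86.224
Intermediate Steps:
T = 6 (T = 2*(2 + 1) = 2*3 = 6)
p(A, X) = 2*A/(A + A*X) (p(A, X) = (2*A)/(A + A*X) = 2*A/(A + A*X))
l(B) = -1 + 2/(1 + B) (l(B) = 2/(1 + B) - 1 = -1 + 2/(1 + B))
(l(T) + 10)² = ((1 - 1*6)/(1 + 6) + 10)² = ((1 - 6)/7 + 10)² = ((⅐)*(-5) + 10)² = (-5/7 + 10)² = (65/7)² = 4225/49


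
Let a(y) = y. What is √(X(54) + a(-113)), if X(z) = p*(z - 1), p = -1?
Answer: I*√166 ≈ 12.884*I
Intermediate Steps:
X(z) = 1 - z (X(z) = -(z - 1) = -(-1 + z) = 1 - z)
√(X(54) + a(-113)) = √((1 - 1*54) - 113) = √((1 - 54) - 113) = √(-53 - 113) = √(-166) = I*√166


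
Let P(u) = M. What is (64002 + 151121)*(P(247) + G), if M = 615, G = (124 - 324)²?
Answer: 8737220645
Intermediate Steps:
G = 40000 (G = (-200)² = 40000)
P(u) = 615
(64002 + 151121)*(P(247) + G) = (64002 + 151121)*(615 + 40000) = 215123*40615 = 8737220645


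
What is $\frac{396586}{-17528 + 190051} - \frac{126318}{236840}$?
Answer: $\frac{36067333963}{20430173660} \approx 1.7654$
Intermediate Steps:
$\frac{396586}{-17528 + 190051} - \frac{126318}{236840} = \frac{396586}{172523} - \frac{63159}{118420} = \frac{36067333963}{20430173660}$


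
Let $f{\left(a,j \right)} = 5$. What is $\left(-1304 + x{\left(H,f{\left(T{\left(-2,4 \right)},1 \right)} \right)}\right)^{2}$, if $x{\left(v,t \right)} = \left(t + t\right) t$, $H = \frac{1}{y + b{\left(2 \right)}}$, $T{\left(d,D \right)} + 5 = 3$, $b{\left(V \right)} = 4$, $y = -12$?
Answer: $1572516$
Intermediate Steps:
$T{\left(d,D \right)} = -2$ ($T{\left(d,D \right)} = -5 + 3 = -2$)
$H = - \frac{1}{8}$ ($H = \frac{1}{-12 + 4} = \frac{1}{-8} = - \frac{1}{8} \approx -0.125$)
$x{\left(v,t \right)} = 2 t^{2}$ ($x{\left(v,t \right)} = 2 t t = 2 t^{2}$)
$\left(-1304 + x{\left(H,f{\left(T{\left(-2,4 \right)},1 \right)} \right)}\right)^{2} = \left(-1304 + 2 \cdot 5^{2}\right)^{2} = \left(-1304 + 2 \cdot 25\right)^{2} = \left(-1304 + 50\right)^{2} = \left(-1254\right)^{2} = 1572516$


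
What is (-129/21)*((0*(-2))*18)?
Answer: 0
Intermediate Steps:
(-129/21)*((0*(-2))*18) = (-129*1/21)*(0*18) = -43/7*0 = 0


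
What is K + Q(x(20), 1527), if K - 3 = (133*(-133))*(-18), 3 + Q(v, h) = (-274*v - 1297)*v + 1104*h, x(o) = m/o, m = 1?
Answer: 400828893/200 ≈ 2.0041e+6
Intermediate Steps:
x(o) = 1/o
Q(v, h) = -3 + 1104*h + v*(-1297 - 274*v) (Q(v, h) = -3 + ((-274*v - 1297)*v + 1104*h) = -3 + ((-1297 - 274*v)*v + 1104*h) = -3 + (v*(-1297 - 274*v) + 1104*h) = -3 + (1104*h + v*(-1297 - 274*v)) = -3 + 1104*h + v*(-1297 - 274*v))
K = 318405 (K = 3 + (133*(-133))*(-18) = 3 - 17689*(-18) = 3 + 318402 = 318405)
K + Q(x(20), 1527) = 318405 + (-3 - 1297/20 - 274*(1/20)**2 + 1104*1527) = 318405 + (-3 - 1297*1/20 - 274*(1/20)**2 + 1685808) = 318405 + (-3 - 1297/20 - 274*1/400 + 1685808) = 318405 + (-3 - 1297/20 - 137/200 + 1685808) = 318405 + 337147893/200 = 400828893/200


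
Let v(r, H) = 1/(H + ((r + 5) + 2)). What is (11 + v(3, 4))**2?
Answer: 24025/196 ≈ 122.58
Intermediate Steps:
v(r, H) = 1/(7 + H + r) (v(r, H) = 1/(H + ((5 + r) + 2)) = 1/(H + (7 + r)) = 1/(7 + H + r))
(11 + v(3, 4))**2 = (11 + 1/(7 + 4 + 3))**2 = (11 + 1/14)**2 = (155/14)**2 = 24025/196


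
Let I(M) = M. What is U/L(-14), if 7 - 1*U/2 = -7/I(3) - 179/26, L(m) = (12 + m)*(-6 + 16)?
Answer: -253/156 ≈ -1.6218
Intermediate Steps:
L(m) = 120 + 10*m (L(m) = (12 + m)*10 = 120 + 10*m)
U = 1265/39 (U = 14 - 2*(-7/3 - 179/26) = 14 - 2*(-719/78) = 14 + 719/39 = 1265/39 ≈ 32.436)
U/L(-14) = (1265/39)/(120 + 10*(-14)) = (1265/39)/(120 - 140) = (1265/39)/(-20) = -1/20*1265/39 = -253/156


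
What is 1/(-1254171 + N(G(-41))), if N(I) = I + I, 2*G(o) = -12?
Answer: -1/1254183 ≈ -7.9733e-7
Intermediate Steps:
G(o) = -6 (G(o) = (½)*(-12) = -6)
N(I) = 2*I
1/(-1254171 + N(G(-41))) = 1/(-1254171 + 2*(-6)) = 1/(-1254171 - 12) = 1/(-1254183) = -1/1254183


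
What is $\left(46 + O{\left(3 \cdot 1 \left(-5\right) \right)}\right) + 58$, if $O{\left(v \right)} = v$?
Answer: $89$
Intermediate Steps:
$\left(46 + O{\left(3 \cdot 1 \left(-5\right) \right)}\right) + 58 = \left(46 + 3 \cdot 1 \left(-5\right)\right) + 58 = \left(46 + 3 \left(-5\right)\right) + 58 = \left(46 - 15\right) + 58 = 31 + 58 = 89$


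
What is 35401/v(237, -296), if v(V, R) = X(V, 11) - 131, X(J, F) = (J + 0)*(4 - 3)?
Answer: 35401/106 ≈ 333.97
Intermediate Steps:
X(J, F) = J (X(J, F) = J*1 = J)
v(V, R) = -131 + V (v(V, R) = V - 131 = -131 + V)
35401/v(237, -296) = 35401/(-131 + 237) = 35401/106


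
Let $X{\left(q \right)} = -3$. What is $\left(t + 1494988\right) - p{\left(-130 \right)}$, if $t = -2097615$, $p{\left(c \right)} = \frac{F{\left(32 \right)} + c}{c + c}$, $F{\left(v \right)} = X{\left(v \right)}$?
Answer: $- \frac{156683153}{260} \approx -6.0263 \cdot 10^{5}$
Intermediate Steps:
$F{\left(v \right)} = -3$
$p{\left(c \right)} = \frac{-3 + c}{2 c}$ ($p{\left(c \right)} = \frac{-3 + c}{c + c} = \frac{-3 + c}{2 c}$)
$\left(t + 1494988\right) - p{\left(-130 \right)} = \left(-2097615 + 1494988\right) - \frac{-3 - 130}{2 \left(-130\right)} = -602627 - \frac{1}{2} \left(- \frac{1}{130}\right) \left(-133\right) = -602627 - \frac{133}{260} = - \frac{156683153}{260}$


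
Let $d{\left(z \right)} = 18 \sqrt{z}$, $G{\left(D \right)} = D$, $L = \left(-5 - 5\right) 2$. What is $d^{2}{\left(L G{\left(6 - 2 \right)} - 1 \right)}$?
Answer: $-26244$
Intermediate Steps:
$L = -20$ ($L = \left(-10\right) 2 = -20$)
$d^{2}{\left(L G{\left(6 - 2 \right)} - 1 \right)} = \left(18 \sqrt{- 20 \left(6 - 2\right) - 1}\right)^{2} = \left(18 \sqrt{\left(-20\right) 4 - 1}\right)^{2} = \left(18 \sqrt{-80 - 1}\right)^{2} = \left(18 \sqrt{-81}\right)^{2} = \left(18 \cdot 9 i\right)^{2} = \left(162 i\right)^{2} = -26244$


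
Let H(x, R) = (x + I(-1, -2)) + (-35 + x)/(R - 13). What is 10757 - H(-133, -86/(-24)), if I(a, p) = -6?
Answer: 1229232/113 ≈ 10878.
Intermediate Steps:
H(x, R) = -6 + x + (-35 + x)/(-13 + R) (H(x, R) = (x - 6) + (-35 + x)/(R - 13) = (-6 + x) + (-35 + x)/(-13 + R) = -6 + x + (-35 + x)/(-13 + R))
10757 - H(-133, -86/(-24)) = 10757 - (43 - 12*(-133) - (-516)/(-24) - 86/(-24)*(-133))/(-13 - 86/(-24)) = 10757 - (43 + 1596 - (-516)*(-1)/24 - 86*(-1/24)*(-133))/(-13 - 86*(-1/24)) = 10757 - (43 + 1596 - 6*43/12 + (43/12)*(-133))/(-13 + 43/12) = 10757 - (43 + 1596 - 43/2 - 5719/12)/(-113/12) = 10757 - (-12)*13691/(113*12) = 10757 - 1*(-13691/113) = 10757 + 13691/113 = 1229232/113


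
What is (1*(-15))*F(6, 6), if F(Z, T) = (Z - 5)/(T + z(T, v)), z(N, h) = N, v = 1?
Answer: -5/4 ≈ -1.2500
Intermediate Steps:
F(Z, T) = (-5 + Z)/(2*T) (F(Z, T) = (Z - 5)/(T + T) = (-5 + Z)/((2*T)) = (-5 + Z)*(1/(2*T)) = (-5 + Z)/(2*T))
(1*(-15))*F(6, 6) = (1*(-15))*((½)*(-5 + 6)/6) = -15/(2*6) = -15*1/12 = -5/4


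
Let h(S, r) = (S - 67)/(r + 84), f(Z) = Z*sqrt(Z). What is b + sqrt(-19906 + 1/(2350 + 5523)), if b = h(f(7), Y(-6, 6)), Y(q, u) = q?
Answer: -67/78 + 7*sqrt(7)/78 + I*sqrt(1233856064001)/7873 ≈ -0.62154 + 141.09*I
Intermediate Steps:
f(Z) = Z**(3/2)
h(S, r) = (-67 + S)/(84 + r)
b = -67/78 + 7*sqrt(7)/78 (b = (-67 + 7**(3/2))/(84 - 6) = (-67 + 7*sqrt(7))/78 = -67/78 + 7*sqrt(7)/78 ≈ -0.62154)
b + sqrt(-19906 + 1/(2350 + 5523)) = (-67/78 + 7*sqrt(7)/78) + sqrt(-19906 + 1/(2350 + 5523)) = (-67/78 + 7*sqrt(7)/78) + sqrt(-19906 + 1/7873) = (-67/78 + 7*sqrt(7)/78) + sqrt(-156719937/7873) = (-67/78 + 7*sqrt(7)/78) + I*sqrt(1233856064001)/7873 = -67/78 + 7*sqrt(7)/78 + I*sqrt(1233856064001)/7873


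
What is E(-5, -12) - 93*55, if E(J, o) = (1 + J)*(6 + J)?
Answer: -5119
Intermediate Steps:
E(-5, -12) - 93*55 = (6 + (-5)² + 7*(-5)) - 93*55 = (6 + 25 - 35) - 5115 = -4 - 5115 = -5119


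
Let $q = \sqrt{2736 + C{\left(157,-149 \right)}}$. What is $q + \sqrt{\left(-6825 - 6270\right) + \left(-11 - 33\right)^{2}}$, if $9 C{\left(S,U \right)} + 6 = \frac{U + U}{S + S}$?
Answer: $\frac{\sqrt{606785689}}{471} + i \sqrt{11159} \approx 52.299 + 105.64 i$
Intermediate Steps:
$C{\left(S,U \right)} = - \frac{2}{3} + \frac{U}{9 S}$ ($C{\left(S,U \right)} = - \frac{2}{3} + \frac{\left(U + U\right) \frac{1}{S + S}}{9} = - \frac{2}{3} + \frac{2 U \frac{1}{2 S}}{9} = - \frac{2}{3} + \frac{U \frac{1}{S}}{9} = - \frac{2}{3} + \frac{U}{9 S}$)
$q = \frac{\sqrt{606785689}}{471}$ ($q = \sqrt{2736 + \frac{-149 - 942}{9 \cdot 157}} = \sqrt{2736 + \frac{1}{9} \cdot \frac{1}{157} \left(-149 - 942\right)} = \sqrt{2736 + \frac{1}{9} \cdot \frac{1}{157} \left(-1091\right)} = \sqrt{2736 - \frac{1091}{1413}} = \sqrt{\frac{3864877}{1413}} = \frac{\sqrt{606785689}}{471} \approx 52.299$)
$q + \sqrt{\left(-6825 - 6270\right) + \left(-11 - 33\right)^{2}} = \frac{\sqrt{606785689}}{471} + \sqrt{\left(-6825 - 6270\right) + \left(-11 - 33\right)^{2}} = \frac{\sqrt{606785689}}{471} + \sqrt{\left(-6825 - 6270\right) + \left(-44\right)^{2}} = \frac{\sqrt{606785689}}{471} + \sqrt{-13095 + 1936} = \frac{\sqrt{606785689}}{471} + \sqrt{-11159} = \frac{\sqrt{606785689}}{471} + i \sqrt{11159}$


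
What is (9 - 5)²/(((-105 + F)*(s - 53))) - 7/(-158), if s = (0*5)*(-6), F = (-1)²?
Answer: 5139/108862 ≈ 0.047207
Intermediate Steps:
F = 1
s = 0 (s = 0*(-6) = 0)
(9 - 5)²/(((-105 + F)*(s - 53))) - 7/(-158) = (9 - 5)²/(((-105 + 1)*(0 - 53))) - 7/(-158) = 4²/((-104*(-53))) - 7*(-1/158) = 16/5512 + 7/158 = 16*(1/5512) + 7/158 = 2/689 + 7/158 = 5139/108862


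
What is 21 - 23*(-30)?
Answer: 711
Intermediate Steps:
21 - 23*(-30) = 21 + 690 = 711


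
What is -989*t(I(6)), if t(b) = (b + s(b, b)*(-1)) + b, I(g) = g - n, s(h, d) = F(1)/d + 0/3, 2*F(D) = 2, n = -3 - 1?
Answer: -196811/10 ≈ -19681.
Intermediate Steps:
n = -4
F(D) = 1 (F(D) = (½)*2 = 1)
s(h, d) = 1/d (s(h, d) = 1/d + 0/3 = 1/d + 0*(⅓) = 1/d + 0 = 1/d)
I(g) = 4 + g (I(g) = g - 1*(-4) = g + 4 = 4 + g)
t(b) = -1/b + 2*b (t(b) = (b - 1/b) + b = -1/b + 2*b)
-989*t(I(6)) = -989*(-1/(4 + 6) + 2*(4 + 6)) = -989*(-1/10 + 2*10) = -989*(-1*⅒ + 20) = -989*(-⅒ + 20) = -989*199/10 = -196811/10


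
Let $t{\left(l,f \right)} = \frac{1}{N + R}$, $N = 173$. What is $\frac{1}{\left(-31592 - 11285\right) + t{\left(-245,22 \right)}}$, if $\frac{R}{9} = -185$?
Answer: $- \frac{1492}{63972485} \approx -2.3323 \cdot 10^{-5}$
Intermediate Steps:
$R = -1665$ ($R = 9 \left(-185\right) = -1665$)
$t{\left(l,f \right)} = - \frac{1}{1492}$ ($t{\left(l,f \right)} = \frac{1}{173 - 1665} = \frac{1}{-1492} = - \frac{1}{1492}$)
$\frac{1}{\left(-31592 - 11285\right) + t{\left(-245,22 \right)}} = \frac{1}{\left(-31592 - 11285\right) - \frac{1}{1492}} = \frac{1}{-42877 - \frac{1}{1492}} = \frac{1}{- \frac{63972485}{1492}} = - \frac{1492}{63972485}$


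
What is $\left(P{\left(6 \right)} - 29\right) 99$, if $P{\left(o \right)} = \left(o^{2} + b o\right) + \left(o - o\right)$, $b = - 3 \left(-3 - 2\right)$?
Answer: $9603$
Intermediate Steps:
$b = 15$ ($b = \left(-3\right) \left(-5\right) = 15$)
$P{\left(o \right)} = o^{2} + 15 o$ ($P{\left(o \right)} = \left(o^{2} + 15 o\right) + \left(o - o\right) = \left(o^{2} + 15 o\right) + 0 = o^{2} + 15 o$)
$\left(P{\left(6 \right)} - 29\right) 99 = \left(6 \left(15 + 6\right) - 29\right) 99 = \left(6 \cdot 21 - 29\right) 99 = \left(126 - 29\right) 99 = 97 \cdot 99 = 9603$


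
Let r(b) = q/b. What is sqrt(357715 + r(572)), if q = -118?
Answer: sqrt(29259639266)/286 ≈ 598.09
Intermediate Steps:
r(b) = -118/b
sqrt(357715 + r(572)) = sqrt(357715 - 118/572) = sqrt(357715 - 118*1/572) = sqrt(357715 - 59/286) = sqrt(102306431/286) = sqrt(29259639266)/286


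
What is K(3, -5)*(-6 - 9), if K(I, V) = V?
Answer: 75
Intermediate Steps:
K(3, -5)*(-6 - 9) = -5*(-6 - 9) = -5*(-15) = 75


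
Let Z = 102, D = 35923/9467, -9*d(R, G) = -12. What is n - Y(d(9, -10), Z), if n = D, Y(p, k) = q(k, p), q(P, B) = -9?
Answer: 121126/9467 ≈ 12.795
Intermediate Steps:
d(R, G) = 4/3 (d(R, G) = -1/9*(-12) = 4/3)
D = 35923/9467 (D = 35923*(1/9467) = 35923/9467 ≈ 3.7945)
Y(p, k) = -9
n = 35923/9467 ≈ 3.7945
n - Y(d(9, -10), Z) = 35923/9467 - 1*(-9) = 35923/9467 + 9 = 121126/9467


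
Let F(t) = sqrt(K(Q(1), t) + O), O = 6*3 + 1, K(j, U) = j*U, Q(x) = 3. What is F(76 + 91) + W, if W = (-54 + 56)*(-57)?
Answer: -114 + 2*sqrt(130) ≈ -91.197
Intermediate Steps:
K(j, U) = U*j
W = -114 (W = 2*(-57) = -114)
O = 19 (O = 18 + 1 = 19)
F(t) = sqrt(19 + 3*t) (F(t) = sqrt(t*3 + 19) = sqrt(3*t + 19) = sqrt(19 + 3*t))
F(76 + 91) + W = sqrt(19 + 3*(76 + 91)) - 114 = sqrt(19 + 3*167) - 114 = sqrt(19 + 501) - 114 = sqrt(520) - 114 = 2*sqrt(130) - 114 = -114 + 2*sqrt(130)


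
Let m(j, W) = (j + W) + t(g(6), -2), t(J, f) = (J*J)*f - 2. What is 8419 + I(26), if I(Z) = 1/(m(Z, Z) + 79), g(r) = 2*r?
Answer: 1338620/159 ≈ 8419.0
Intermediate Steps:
t(J, f) = -2 + f*J² (t(J, f) = J²*f - 2 = f*J² - 2 = -2 + f*J²)
m(j, W) = -290 + W + j (m(j, W) = (j + W) + (-2 - 2*(2*6)²) = (W + j) + (-2 - 2*12²) = (W + j) + (-2 - 2*144) = (W + j) + (-2 - 288) = (W + j) - 290 = -290 + W + j)
I(Z) = 1/(-211 + 2*Z) (I(Z) = 1/((-290 + Z + Z) + 79) = 1/((-290 + 2*Z) + 79) = 1/(-211 + 2*Z))
8419 + I(26) = 8419 + 1/(-211 + 2*26) = 8419 + 1/(-211 + 52) = 8419 + 1/(-159) = 8419 - 1/159 = 1338620/159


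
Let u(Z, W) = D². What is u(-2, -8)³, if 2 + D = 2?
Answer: 0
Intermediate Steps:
D = 0 (D = -2 + 2 = 0)
u(Z, W) = 0 (u(Z, W) = 0² = 0)
u(-2, -8)³ = 0³ = 0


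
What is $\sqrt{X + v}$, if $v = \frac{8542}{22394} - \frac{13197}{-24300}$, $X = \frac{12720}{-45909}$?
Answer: $\frac{\sqrt{17108448952515807691}}{5140430730} \approx 0.80465$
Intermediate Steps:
$X = - \frac{4240}{15303}$ ($X = 12720 \left(- \frac{1}{45909}\right) = - \frac{4240}{15303} \approx -0.27707$)
$v = \frac{83850703}{90695700}$ ($v = 8542 \cdot \frac{1}{22394} - - \frac{4399}{8100} = \frac{4271}{11197} + \frac{4399}{8100} = \frac{83850703}{90695700} \approx 0.92453$)
$\sqrt{X + v} = \sqrt{- \frac{4240}{15303} + \frac{83850703}{90695700}} = \sqrt{\frac{299539180003}{462638765700}} = \frac{\sqrt{17108448952515807691}}{5140430730}$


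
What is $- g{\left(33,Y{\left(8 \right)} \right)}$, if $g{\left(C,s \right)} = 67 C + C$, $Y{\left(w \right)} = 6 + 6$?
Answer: $-2244$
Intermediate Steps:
$Y{\left(w \right)} = 12$
$g{\left(C,s \right)} = 68 C$
$- g{\left(33,Y{\left(8 \right)} \right)} = - 68 \cdot 33 = \left(-1\right) 2244 = -2244$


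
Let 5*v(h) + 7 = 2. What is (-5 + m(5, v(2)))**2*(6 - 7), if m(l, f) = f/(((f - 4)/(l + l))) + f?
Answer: -16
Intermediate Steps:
v(h) = -1 (v(h) = -7/5 + (1/5)*2 = -7/5 + 2/5 = -1)
m(l, f) = f + 2*f*l/(-4 + f) (m(l, f) = f/(((-4 + f)/((2*l)))) + f = f/(((-4 + f)*(1/(2*l)))) + f = f/(((-4 + f)/(2*l))) + f = f*(2*l/(-4 + f)) + f = 2*f*l/(-4 + f) + f = f + 2*f*l/(-4 + f))
(-5 + m(5, v(2)))**2*(6 - 7) = (-5 - (-4 - 1 + 2*5)/(-4 - 1))**2*(6 - 7) = (-5 - 1*(-4 - 1 + 10)/(-5))**2*(-1) = (-5 - 1*(-1/5)*5)**2*(-1) = (-5 + 1)**2*(-1) = (-4)**2*(-1) = 16*(-1) = -16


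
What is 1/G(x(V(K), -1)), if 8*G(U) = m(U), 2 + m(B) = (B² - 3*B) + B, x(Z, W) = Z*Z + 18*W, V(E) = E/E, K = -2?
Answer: 8/321 ≈ 0.024922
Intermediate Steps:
V(E) = 1
x(Z, W) = Z² + 18*W
m(B) = -2 + B² - 2*B (m(B) = -2 + ((B² - 3*B) + B) = -2 + (B² - 2*B) = -2 + B² - 2*B)
G(U) = -¼ - U/4 + U²/8 (G(U) = (-2 + U² - 2*U)/8 = -¼ - U/4 + U²/8)
1/G(x(V(K), -1)) = 1/(-¼ - (1² + 18*(-1))/4 + (1² + 18*(-1))²/8) = 1/(-¼ - (1 - 18)/4 + (1 - 18)²/8) = 1/(-¼ - ¼*(-17) + (⅛)*(-17)²) = 1/(-¼ + 17/4 + (⅛)*289) = 1/(-¼ + 17/4 + 289/8) = 1/(321/8) = 8/321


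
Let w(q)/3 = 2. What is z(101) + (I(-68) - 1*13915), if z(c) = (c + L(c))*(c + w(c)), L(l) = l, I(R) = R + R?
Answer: 7563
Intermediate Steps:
I(R) = 2*R
w(q) = 6 (w(q) = 3*2 = 6)
z(c) = 2*c*(6 + c) (z(c) = (c + c)*(c + 6) = (2*c)*(6 + c) = 2*c*(6 + c))
z(101) + (I(-68) - 1*13915) = 2*101*(6 + 101) + (2*(-68) - 1*13915) = 2*101*107 + (-136 - 13915) = 21614 - 14051 = 7563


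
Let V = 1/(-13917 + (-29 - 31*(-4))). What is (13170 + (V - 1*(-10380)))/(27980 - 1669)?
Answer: 325508099/363670642 ≈ 0.89506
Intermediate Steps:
V = -1/13822 (V = 1/(-13917 + (-29 + 124)) = 1/(-13917 + 95) = 1/(-13822) = -1/13822 ≈ -7.2348e-5)
(13170 + (V - 1*(-10380)))/(27980 - 1669) = (13170 + (-1/13822 - 1*(-10380)))/(27980 - 1669) = (13170 + (-1/13822 + 10380))/26311 = (13170 + 143472359/13822)*(1/26311) = (325508099/13822)*(1/26311) = 325508099/363670642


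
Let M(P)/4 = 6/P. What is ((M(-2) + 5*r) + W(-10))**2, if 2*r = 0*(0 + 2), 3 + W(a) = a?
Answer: 625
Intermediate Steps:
W(a) = -3 + a
M(P) = 24/P (M(P) = 4*(6/P) = 24/P)
r = 0 (r = (0*(0 + 2))/2 = (0*2)/2 = (1/2)*0 = 0)
((M(-2) + 5*r) + W(-10))**2 = ((24/(-2) + 5*0) + (-3 - 10))**2 = ((24*(-1/2) + 0) - 13)**2 = ((-12 + 0) - 13)**2 = (-12 - 13)**2 = (-25)**2 = 625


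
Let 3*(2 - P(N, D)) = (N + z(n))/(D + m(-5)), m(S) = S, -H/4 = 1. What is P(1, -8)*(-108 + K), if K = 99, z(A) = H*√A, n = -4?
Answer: -237/13 + 24*I/13 ≈ -18.231 + 1.8462*I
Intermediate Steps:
H = -4 (H = -4*1 = -4)
z(A) = -4*√A
P(N, D) = 2 - (N - 8*I)/(3*(-5 + D)) (P(N, D) = 2 - (N - 8*I)/(3*(D - 5)) = 2 - (N - 8*I)/(3*(-5 + D)))
P(1, -8)*(-108 + K) = ((-30 - 1*1 + 6*(-8) + 8*I)/(3*(-5 - 8)))*(-108 + 99) = ((⅓)*(-30 - 1 - 48 + 8*I)/(-13))*(-9) = ((⅓)*(-1/13)*(-79 + 8*I))*(-9) = (79/39 - 8*I/39)*(-9) = -237/13 + 24*I/13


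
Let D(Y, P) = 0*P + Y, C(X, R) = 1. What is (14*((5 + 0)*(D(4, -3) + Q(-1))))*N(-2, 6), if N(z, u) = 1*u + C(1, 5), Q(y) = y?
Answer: 1470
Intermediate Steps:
D(Y, P) = Y (D(Y, P) = 0 + Y = Y)
N(z, u) = 1 + u (N(z, u) = 1*u + 1 = u + 1 = 1 + u)
(14*((5 + 0)*(D(4, -3) + Q(-1))))*N(-2, 6) = (14*((5 + 0)*(4 - 1)))*(1 + 6) = (14*(5*3))*7 = (14*15)*7 = 210*7 = 1470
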